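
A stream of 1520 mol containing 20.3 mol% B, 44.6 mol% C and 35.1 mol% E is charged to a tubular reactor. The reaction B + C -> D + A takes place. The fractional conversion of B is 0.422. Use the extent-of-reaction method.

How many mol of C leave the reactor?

B reacted = 0.422 × 308.6 = 130.2 mol; ν_B = −1, so ξ = 130.2/1 = 130.2 mol.
Outlet amounts (n = n₀ + ν ξ):
  B: 308.6 − 1(130.2) = 178.3
  C: 677.9 − 1(130.2) = 547.7
  D: 0 + 1(130.2) = 130.2
  A: 0 + 1(130.2) = 130.2
  E: 533.5 (inert)

548 mol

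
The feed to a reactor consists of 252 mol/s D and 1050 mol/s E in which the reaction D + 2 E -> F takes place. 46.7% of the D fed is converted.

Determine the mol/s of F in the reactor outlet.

118 mol/s

D reacted = 0.467 × 252 = 117.7 mol/s; ν_D = −1, so ξ = 117.7/1 = 117.7 mol/s.
Outlet amounts (n = n₀ + ν ξ):
  D: 252 − 1(117.7) = 134.3
  E: 1050 − 2(117.7) = 814.6
  F: 0 + 1(117.7) = 117.7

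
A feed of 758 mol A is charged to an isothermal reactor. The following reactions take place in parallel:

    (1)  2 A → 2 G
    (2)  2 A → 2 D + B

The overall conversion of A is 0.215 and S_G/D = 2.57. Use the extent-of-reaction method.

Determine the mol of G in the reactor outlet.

Conversion of A: A consumed = 0.215 × 758 = 163 mol = 2ξ₁ + 2ξ₂.
Selectivity: 2ξ₁ / (2ξ₂) = 2.57 → ξ₁ = 2.57 ξ₂.
Substitute: (2·2.57 + 2) ξ₂ = 163 → ξ₂ = 22.82 mol, ξ₁ = 58.66 mol.
Outlet amounts (n = n₀ + Σ ν·ξ):
  A: 758 − 2(58.66) − 2(22.82) = 595
  G: 0 + 2(58.66) = 117.3
  D: 0 + 2(22.82) = 45.65
  B: 0 + 1(22.82) = 22.82

117 mol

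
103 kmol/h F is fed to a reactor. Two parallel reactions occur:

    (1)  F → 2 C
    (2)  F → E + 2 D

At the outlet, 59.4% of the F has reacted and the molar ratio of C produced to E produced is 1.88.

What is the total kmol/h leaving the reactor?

Conversion of F: F consumed = 0.594 × 103 = 61.18 kmol/h = 1ξ₁ + 1ξ₂.
Selectivity: 2ξ₁ / (1ξ₂) = 1.88 → ξ₁ = 0.94 ξ₂.
Substitute: (1·0.94 + 1) ξ₂ = 61.18 → ξ₂ = 31.54 kmol/h, ξ₁ = 29.64 kmol/h.
Outlet amounts (n = n₀ + Σ ν·ξ):
  F: 103 − 1(29.64) − 1(31.54) = 41.82
  C: 0 + 2(29.64) = 59.29
  E: 0 + 1(31.54) = 31.54
  D: 0 + 2(31.54) = 63.07
Total out = 41.82 + 59.29 + 31.54 + 63.07 = 195.7 kmol/h.

196 kmol/h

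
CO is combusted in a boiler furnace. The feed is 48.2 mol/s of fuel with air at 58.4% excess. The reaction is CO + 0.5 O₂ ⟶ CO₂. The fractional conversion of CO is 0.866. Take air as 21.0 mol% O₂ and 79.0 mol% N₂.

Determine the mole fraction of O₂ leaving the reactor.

0.0827

Stoichiometric O₂ = 0.5 × 48.2 = 24.1 mol/s; O₂ fed = 24.1 × 1.584 = 38.17 mol/s.
N₂ fed = 38.17 × 79/21 = 143.6 mol/s.
Fuel reacted = 0.866 × 48.2 → ξ = 41.74 mol/s.
Outlet (n = n₀ + ν ξ):
  CO: 48.2 − 1(41.74) = 6.459
  O₂: 38.17 − 0.5(41.74) = 17.3
  N₂: 143.6 (inert)
  CO₂: 0 + 1(41.74) = 41.74
Total out = 209.1 mol/s; y_O₂ = 17.3 / 209.1 = 0.08275.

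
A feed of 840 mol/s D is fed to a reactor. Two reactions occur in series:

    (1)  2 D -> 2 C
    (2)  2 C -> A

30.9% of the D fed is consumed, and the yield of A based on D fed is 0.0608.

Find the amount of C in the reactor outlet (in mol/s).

157 mol/s

Conversion of D: D consumed = 2ξ₁ = 0.309 × 840 → ξ₁ = 129.8 mol/s.
Yield of A: 1ξ₂ / 840 = 0.0608 → ξ₂ = 51.07 mol/s.
Outlet amounts (n = n₀ + Σ ν·ξ):
  D: 840 − 2(129.8) = 580.4
  C: 0 + 2(129.8) − 2(51.07) = 157.4
  A: 0 + 1(51.07) = 51.07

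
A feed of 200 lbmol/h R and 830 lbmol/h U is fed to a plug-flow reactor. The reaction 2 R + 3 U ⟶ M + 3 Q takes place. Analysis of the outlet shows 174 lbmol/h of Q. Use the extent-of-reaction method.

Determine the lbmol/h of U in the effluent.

For Q: n = n₀ + 3ξ → 174 = 0 + 3ξ, giving ξ = 58 lbmol/h.
Outlet amounts (n = n₀ + ν ξ):
  R: 200 − 2(58) = 84
  U: 830 − 3(58) = 656
  M: 0 + 1(58) = 58
  Q: 0 + 3(58) = 174

656 lbmol/h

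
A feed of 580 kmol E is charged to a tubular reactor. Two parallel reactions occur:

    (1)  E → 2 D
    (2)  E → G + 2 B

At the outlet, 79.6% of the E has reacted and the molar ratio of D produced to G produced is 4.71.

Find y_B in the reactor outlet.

Conversion of E: E consumed = 0.796 × 580 = 461.7 kmol = 1ξ₁ + 1ξ₂.
Selectivity: 2ξ₁ / (1ξ₂) = 4.71 → ξ₁ = 2.355 ξ₂.
Substitute: (1·2.355 + 1) ξ₂ = 461.7 → ξ₂ = 137.6 kmol, ξ₁ = 324.1 kmol.
Outlet amounts (n = n₀ + Σ ν·ξ):
  E: 580 − 1(324.1) − 1(137.6) = 118.3
  D: 0 + 2(324.1) = 648.1
  G: 0 + 1(137.6) = 137.6
  B: 0 + 2(137.6) = 275.2
Total out = 1179 kmol; y_B = 275.2 / 1179 = 0.2334.

0.233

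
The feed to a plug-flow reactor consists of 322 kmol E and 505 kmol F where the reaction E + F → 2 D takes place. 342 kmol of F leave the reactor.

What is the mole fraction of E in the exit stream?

0.192

For F: n = n₀ − 1ξ → 342 = 505 − 1ξ, giving ξ = 163 kmol.
Outlet amounts (n = n₀ + ν ξ):
  E: 322 − 1(163) = 159
  F: 505 − 1(163) = 342
  D: 0 + 2(163) = 326
Total out = 827 kmol; y_E = 159 / 827 = 0.1923.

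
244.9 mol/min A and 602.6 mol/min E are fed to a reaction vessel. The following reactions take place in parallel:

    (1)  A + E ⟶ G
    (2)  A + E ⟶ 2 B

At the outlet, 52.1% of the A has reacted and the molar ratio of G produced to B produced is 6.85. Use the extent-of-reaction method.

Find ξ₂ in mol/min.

Conversion of A: A consumed = 0.521 × 244.9 = 127.6 mol/min = 1ξ₁ + 1ξ₂.
Selectivity: 1ξ₁ / (2ξ₂) = 6.85 → ξ₁ = 13.7 ξ₂.
Substitute: (1·13.7 + 1) ξ₂ = 127.6 → ξ₂ = 8.68 mol/min, ξ₁ = 118.9 mol/min.
Outlet amounts (n = n₀ + Σ ν·ξ):
  A: 244.9 − 1(118.9) − 1(8.68) = 117.3
  E: 602.6 − 1(118.9) − 1(8.68) = 475
  G: 0 + 1(118.9) = 118.9
  B: 0 + 2(8.68) = 17.36

ξ₂ = 8.68 mol/min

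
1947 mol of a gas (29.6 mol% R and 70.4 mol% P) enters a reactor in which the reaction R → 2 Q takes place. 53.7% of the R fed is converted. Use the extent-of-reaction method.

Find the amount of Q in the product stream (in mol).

R reacted = 0.537 × 576.3 = 309.5 mol; ν_R = −1, so ξ = 309.5/1 = 309.5 mol.
Outlet amounts (n = n₀ + ν ξ):
  R: 576.3 − 1(309.5) = 266.8
  Q: 0 + 2(309.5) = 619
  P: 1371 (inert)

619 mol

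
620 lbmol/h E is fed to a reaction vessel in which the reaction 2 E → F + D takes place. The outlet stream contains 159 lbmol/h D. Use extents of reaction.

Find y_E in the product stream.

For D: n = n₀ + 1ξ → 159 = 0 + 1ξ, giving ξ = 159 lbmol/h.
Outlet amounts (n = n₀ + ν ξ):
  E: 620 − 2(159) = 302
  F: 0 + 1(159) = 159
  D: 0 + 1(159) = 159
Total out = 620 lbmol/h; y_E = 302 / 620 = 0.4871.

0.487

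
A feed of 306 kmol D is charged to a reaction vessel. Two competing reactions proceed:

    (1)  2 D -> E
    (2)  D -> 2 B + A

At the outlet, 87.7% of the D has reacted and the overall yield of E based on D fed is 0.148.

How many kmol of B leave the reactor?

Yield of E: 1ξ₁ / 306 = 0.148 → ξ₁ = 45.29 kmol.
Conversion of D: 2ξ₁ + 1ξ₂ = 0.877 × 306 = 268.4 → ξ₂ = 177.8 kmol.
Outlet amounts (n = n₀ + Σ ν·ξ):
  D: 306 − 2(45.29) − 1(177.8) = 37.64
  E: 0 + 1(45.29) = 45.29
  B: 0 + 2(177.8) = 355.6
  A: 0 + 1(177.8) = 177.8

356 kmol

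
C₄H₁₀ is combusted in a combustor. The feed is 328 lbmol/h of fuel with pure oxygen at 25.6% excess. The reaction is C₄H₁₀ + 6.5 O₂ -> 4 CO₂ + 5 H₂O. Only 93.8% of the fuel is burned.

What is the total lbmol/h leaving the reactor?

3470 lbmol/h

Stoichiometric O₂ = 6.5 × 328 = 2132 lbmol/h; O₂ fed = 2132 × 1.256 = 2678 lbmol/h.
Fuel reacted = 0.938 × 328 → ξ = 307.7 lbmol/h.
Outlet (n = n₀ + ν ξ):
  C₄H₁₀: 328 − 1(307.7) = 20.34
  O₂: 2678 − 6.5(307.7) = 678
  CO₂: 0 + 4(307.7) = 1231
  H₂O: 0 + 5(307.7) = 1538
Total out = 20.34 + 678 + 1231 + 1538 = 3467 lbmol/h.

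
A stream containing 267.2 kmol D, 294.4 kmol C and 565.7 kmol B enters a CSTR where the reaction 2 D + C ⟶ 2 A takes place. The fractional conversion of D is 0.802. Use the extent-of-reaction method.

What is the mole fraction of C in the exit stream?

0.184

D reacted = 0.802 × 267.2 = 214.3 kmol; ν_D = −2, so ξ = 214.3/2 = 107.1 kmol.
Outlet amounts (n = n₀ + ν ξ):
  D: 267.2 − 2(107.1) = 52.91
  C: 294.4 − 1(107.1) = 187.3
  A: 0 + 2(107.1) = 214.3
  B: 565.7 (inert)
Total out = 1020 kmol; y_C = 187.3 / 1020 = 0.1836.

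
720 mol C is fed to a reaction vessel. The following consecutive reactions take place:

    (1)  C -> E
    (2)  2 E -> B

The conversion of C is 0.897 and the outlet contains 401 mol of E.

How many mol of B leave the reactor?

122 mol

Conversion of C: C consumed = 1ξ₁ = 0.897 × 720 → ξ₁ = 645.8 mol.
E balance: n_E = 0 + 1ξ₁ − 2ξ₂ = 401 → ξ₂ = (1·645.8 − 401)/2 = 122.4 mol.
Outlet amounts (n = n₀ + Σ ν·ξ):
  C: 720 − 1(645.8) = 74.16
  E: 0 + 1(645.8) − 2(122.4) = 401
  B: 0 + 1(122.4) = 122.4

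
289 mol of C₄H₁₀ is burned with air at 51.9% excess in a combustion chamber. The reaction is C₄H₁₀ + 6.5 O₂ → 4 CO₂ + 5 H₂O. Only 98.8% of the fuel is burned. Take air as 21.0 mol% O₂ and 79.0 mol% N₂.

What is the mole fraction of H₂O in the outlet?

Stoichiometric O₂ = 6.5 × 289 = 1878 mol; O₂ fed = 1878 × 1.519 = 2853 mol.
N₂ fed = 2853 × 79/21 = 10730 mol.
Fuel reacted = 0.988 × 289 → ξ = 285.5 mol.
Outlet (n = n₀ + ν ξ):
  C₄H₁₀: 289 − 1(285.5) = 3.468
  O₂: 2853 − 6.5(285.5) = 997.5
  N₂: 10730 (inert)
  CO₂: 0 + 4(285.5) = 1142
  H₂O: 0 + 5(285.5) = 1428
Total out = 14310 mol; y_H₂O = 1428 / 14310 = 0.0998.

0.0998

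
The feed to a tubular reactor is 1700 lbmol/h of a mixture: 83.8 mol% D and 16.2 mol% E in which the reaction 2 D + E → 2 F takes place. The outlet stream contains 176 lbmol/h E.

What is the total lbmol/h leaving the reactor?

1600 lbmol/h

For E: n = n₀ − 1ξ → 176 = 275.4 − 1ξ, giving ξ = 99.4 lbmol/h.
Outlet amounts (n = n₀ + ν ξ):
  D: 1425 − 2(99.4) = 1226
  E: 275.4 − 1(99.4) = 176
  F: 0 + 2(99.4) = 198.8
Total out = 1226 + 176 + 198.8 = 1601 lbmol/h.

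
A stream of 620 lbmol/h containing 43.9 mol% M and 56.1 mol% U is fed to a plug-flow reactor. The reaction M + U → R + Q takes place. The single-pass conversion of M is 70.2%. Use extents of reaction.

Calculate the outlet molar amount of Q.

M reacted = 0.702 × 272.2 = 191.1 lbmol/h; ν_M = −1, so ξ = 191.1/1 = 191.1 lbmol/h.
Outlet amounts (n = n₀ + ν ξ):
  M: 272.2 − 1(191.1) = 81.11
  U: 347.8 − 1(191.1) = 156.7
  R: 0 + 1(191.1) = 191.1
  Q: 0 + 1(191.1) = 191.1

191 lbmol/h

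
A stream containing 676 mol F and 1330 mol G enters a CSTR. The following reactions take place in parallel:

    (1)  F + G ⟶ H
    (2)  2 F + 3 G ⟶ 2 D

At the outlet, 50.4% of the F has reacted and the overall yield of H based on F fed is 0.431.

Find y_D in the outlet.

0.0301

Yield of H: 1ξ₁ / 676 = 0.431 → ξ₁ = 291.4 mol.
Conversion of F: 1ξ₁ + 2ξ₂ = 0.504 × 676 = 340.7 → ξ₂ = 24.67 mol.
Outlet amounts (n = n₀ + Σ ν·ξ):
  F: 676 − 1(291.4) − 2(24.67) = 335.3
  G: 1330 − 1(291.4) − 3(24.67) = 964.6
  H: 0 + 1(291.4) = 291.4
  D: 0 + 2(24.67) = 49.35
Total out = 1641 mol; y_D = 49.35 / 1641 = 0.03008.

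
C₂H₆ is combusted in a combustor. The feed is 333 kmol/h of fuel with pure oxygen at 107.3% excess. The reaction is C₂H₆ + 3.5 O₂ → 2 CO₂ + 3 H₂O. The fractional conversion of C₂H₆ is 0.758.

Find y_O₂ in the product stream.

0.533

Stoichiometric O₂ = 3.5 × 333 = 1166 kmol/h; O₂ fed = 1166 × 2.073 = 2416 kmol/h.
Fuel reacted = 0.758 × 333 → ξ = 252.4 kmol/h.
Outlet (n = n₀ + ν ξ):
  C₂H₆: 333 − 1(252.4) = 80.59
  O₂: 2416 − 3.5(252.4) = 1533
  CO₂: 0 + 2(252.4) = 504.8
  H₂O: 0 + 3(252.4) = 757.2
Total out = 2875 kmol/h; y_O₂ = 1533 / 2875 = 0.533.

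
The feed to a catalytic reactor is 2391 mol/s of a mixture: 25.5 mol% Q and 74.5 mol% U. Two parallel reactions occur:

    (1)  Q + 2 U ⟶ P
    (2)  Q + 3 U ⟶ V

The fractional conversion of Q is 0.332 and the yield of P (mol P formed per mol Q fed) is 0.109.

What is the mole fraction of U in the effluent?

0.67

Yield of P: 1ξ₁ / 609.7 = 0.109 → ξ₁ = 66.46 mol/s.
Conversion of Q: 1ξ₁ + 1ξ₂ = 0.332 × 609.7 = 202.4 → ξ₂ = 136 mol/s.
Outlet amounts (n = n₀ + Σ ν·ξ):
  Q: 609.7 − 1(66.46) − 1(136) = 407.3
  U: 1781 − 2(66.46) − 3(136) = 1240
  P: 0 + 1(66.46) = 66.46
  V: 0 + 1(136) = 136
Total out = 1850 mol/s; y_U = 1240 / 1850 = 0.6705.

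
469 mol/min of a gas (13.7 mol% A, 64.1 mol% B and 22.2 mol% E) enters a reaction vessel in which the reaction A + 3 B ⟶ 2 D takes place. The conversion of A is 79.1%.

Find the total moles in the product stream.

A reacted = 0.791 × 64.25 = 50.82 mol/min; ν_A = −1, so ξ = 50.82/1 = 50.82 mol/min.
Outlet amounts (n = n₀ + ν ξ):
  A: 64.25 − 1(50.82) = 13.43
  B: 300.6 − 3(50.82) = 148.2
  D: 0 + 2(50.82) = 101.6
  E: 104.1 (inert)
Total out = 13.43 + 148.2 + 101.6 + 104.1 = 367.4 mol/min.

367 mol/min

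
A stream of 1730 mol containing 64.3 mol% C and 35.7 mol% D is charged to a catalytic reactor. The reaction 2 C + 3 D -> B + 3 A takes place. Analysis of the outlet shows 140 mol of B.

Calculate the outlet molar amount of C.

832 mol

For B: n = n₀ + 1ξ → 140 = 0 + 1ξ, giving ξ = 140 mol.
Outlet amounts (n = n₀ + ν ξ):
  C: 1112 − 2(140) = 832.4
  D: 617.6 − 3(140) = 197.6
  B: 0 + 1(140) = 140
  A: 0 + 3(140) = 420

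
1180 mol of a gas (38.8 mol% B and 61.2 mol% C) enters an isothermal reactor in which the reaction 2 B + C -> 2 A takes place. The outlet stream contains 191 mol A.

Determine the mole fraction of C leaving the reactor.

For A: n = n₀ + 2ξ → 191 = 0 + 2ξ, giving ξ = 95.5 mol.
Outlet amounts (n = n₀ + ν ξ):
  B: 457.8 − 2(95.5) = 266.8
  C: 722.2 − 1(95.5) = 626.7
  A: 0 + 2(95.5) = 191
Total out = 1084 mol; y_C = 626.7 / 1084 = 0.5778.

0.578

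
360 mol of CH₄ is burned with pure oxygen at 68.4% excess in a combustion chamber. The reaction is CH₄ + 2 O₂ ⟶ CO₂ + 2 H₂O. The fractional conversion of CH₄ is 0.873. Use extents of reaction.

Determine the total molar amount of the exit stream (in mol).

1570 mol

Stoichiometric O₂ = 2 × 360 = 720 mol; O₂ fed = 720 × 1.684 = 1212 mol.
Fuel reacted = 0.873 × 360 → ξ = 314.3 mol.
Outlet (n = n₀ + ν ξ):
  CH₄: 360 − 1(314.3) = 45.72
  O₂: 1212 − 2(314.3) = 583.9
  CO₂: 0 + 1(314.3) = 314.3
  H₂O: 0 + 2(314.3) = 628.6
Total out = 45.72 + 583.9 + 314.3 + 628.6 = 1572 mol.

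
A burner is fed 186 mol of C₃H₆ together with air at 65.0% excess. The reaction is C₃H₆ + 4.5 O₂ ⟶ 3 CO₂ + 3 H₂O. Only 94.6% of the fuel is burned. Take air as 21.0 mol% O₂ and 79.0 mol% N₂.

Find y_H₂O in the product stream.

0.0771

Stoichiometric O₂ = 4.5 × 186 = 837 mol; O₂ fed = 837 × 1.650 = 1381 mol.
N₂ fed = 1381 × 79/21 = 5195 mol.
Fuel reacted = 0.946 × 186 → ξ = 176 mol.
Outlet (n = n₀ + ν ξ):
  C₃H₆: 186 − 1(176) = 10.04
  O₂: 1381 − 4.5(176) = 589.2
  N₂: 5195 (inert)
  CO₂: 0 + 3(176) = 527.9
  H₂O: 0 + 3(176) = 527.9
Total out = 6850 mol; y_H₂O = 527.9 / 6850 = 0.07706.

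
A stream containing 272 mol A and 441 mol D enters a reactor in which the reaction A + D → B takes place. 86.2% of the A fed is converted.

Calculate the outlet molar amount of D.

A reacted = 0.862 × 272 = 234.5 mol; ν_A = −1, so ξ = 234.5/1 = 234.5 mol.
Outlet amounts (n = n₀ + ν ξ):
  A: 272 − 1(234.5) = 37.54
  D: 441 − 1(234.5) = 206.5
  B: 0 + 1(234.5) = 234.5

207 mol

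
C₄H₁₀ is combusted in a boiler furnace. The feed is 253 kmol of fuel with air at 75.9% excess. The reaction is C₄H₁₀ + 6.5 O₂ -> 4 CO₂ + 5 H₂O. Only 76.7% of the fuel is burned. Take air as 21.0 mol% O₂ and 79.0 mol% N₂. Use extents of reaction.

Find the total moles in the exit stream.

14300 kmol

Stoichiometric O₂ = 6.5 × 253 = 1644 kmol; O₂ fed = 1644 × 1.759 = 2893 kmol.
N₂ fed = 2893 × 79/21 = 10880 kmol.
Fuel reacted = 0.767 × 253 → ξ = 194.1 kmol.
Outlet (n = n₀ + ν ξ):
  C₄H₁₀: 253 − 1(194.1) = 58.95
  O₂: 2893 − 6.5(194.1) = 1631
  N₂: 10880 (inert)
  CO₂: 0 + 4(194.1) = 776.2
  H₂O: 0 + 5(194.1) = 970.3
Total out = 58.95 + 1631 + 10880 + 776.2 + 970.3 = 14320 kmol.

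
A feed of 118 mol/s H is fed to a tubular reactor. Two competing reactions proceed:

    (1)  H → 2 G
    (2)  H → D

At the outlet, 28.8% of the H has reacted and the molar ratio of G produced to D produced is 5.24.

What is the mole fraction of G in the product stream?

Conversion of H: H consumed = 0.288 × 118 = 33.98 mol/s = 1ξ₁ + 1ξ₂.
Selectivity: 2ξ₁ / (1ξ₂) = 5.24 → ξ₁ = 2.62 ξ₂.
Substitute: (1·2.62 + 1) ξ₂ = 33.98 → ξ₂ = 9.388 mol/s, ξ₁ = 24.6 mol/s.
Outlet amounts (n = n₀ + Σ ν·ξ):
  H: 118 − 1(24.6) − 1(9.388) = 84.02
  G: 0 + 2(24.6) = 49.19
  D: 0 + 1(9.388) = 9.388
Total out = 142.6 mol/s; y_G = 49.19 / 142.6 = 0.345.

0.345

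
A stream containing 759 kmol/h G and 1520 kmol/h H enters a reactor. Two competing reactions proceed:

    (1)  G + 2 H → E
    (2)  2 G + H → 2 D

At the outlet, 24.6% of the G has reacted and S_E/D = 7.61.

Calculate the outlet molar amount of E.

Conversion of G: G consumed = 0.246 × 759 = 186.7 kmol/h = 1ξ₁ + 2ξ₂.
Selectivity: 1ξ₁ / (2ξ₂) = 7.61 → ξ₁ = 15.22 ξ₂.
Substitute: (1·15.22 + 2) ξ₂ = 186.7 → ξ₂ = 10.84 kmol/h, ξ₁ = 165 kmol/h.
Outlet amounts (n = n₀ + Σ ν·ξ):
  G: 759 − 1(165) − 2(10.84) = 572.3
  H: 1520 − 2(165) − 1(10.84) = 1179
  E: 0 + 1(165) = 165
  D: 0 + 2(10.84) = 21.69

165 kmol/h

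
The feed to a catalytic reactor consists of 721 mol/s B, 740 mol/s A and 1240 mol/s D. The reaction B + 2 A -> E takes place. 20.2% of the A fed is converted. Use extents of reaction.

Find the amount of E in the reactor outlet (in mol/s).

A reacted = 0.202 × 740 = 149.5 mol/s; ν_A = −2, so ξ = 149.5/2 = 74.74 mol/s.
Outlet amounts (n = n₀ + ν ξ):
  B: 721 − 1(74.74) = 646.3
  A: 740 − 2(74.74) = 590.5
  E: 0 + 1(74.74) = 74.74
  D: 1240 (inert)

74.7 mol/s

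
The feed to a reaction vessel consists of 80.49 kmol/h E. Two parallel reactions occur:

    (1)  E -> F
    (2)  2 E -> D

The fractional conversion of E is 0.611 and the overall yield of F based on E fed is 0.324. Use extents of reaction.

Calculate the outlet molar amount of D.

11.6 kmol/h

Yield of F: 1ξ₁ / 80.49 = 0.324 → ξ₁ = 26.08 kmol/h.
Conversion of E: 1ξ₁ + 2ξ₂ = 0.611 × 80.49 = 49.18 → ξ₂ = 11.55 kmol/h.
Outlet amounts (n = n₀ + Σ ν·ξ):
  E: 80.49 − 1(26.08) − 2(11.55) = 31.31
  F: 0 + 1(26.08) = 26.08
  D: 0 + 1(11.55) = 11.55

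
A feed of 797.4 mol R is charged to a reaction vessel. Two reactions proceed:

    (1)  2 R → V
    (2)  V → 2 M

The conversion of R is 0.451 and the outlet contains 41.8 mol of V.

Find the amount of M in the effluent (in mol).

Conversion of R: R consumed = 2ξ₁ = 0.451 × 797.4 → ξ₁ = 179.8 mol.
V balance: n_V = 0 + 1ξ₁ − 1ξ₂ = 41.8 → ξ₂ = (1·179.8 − 41.8)/1 = 138 mol.
Outlet amounts (n = n₀ + Σ ν·ξ):
  R: 797.4 − 2(179.8) = 437.8
  V: 0 + 1(179.8) − 1(138) = 41.8
  M: 0 + 2(138) = 276

276 mol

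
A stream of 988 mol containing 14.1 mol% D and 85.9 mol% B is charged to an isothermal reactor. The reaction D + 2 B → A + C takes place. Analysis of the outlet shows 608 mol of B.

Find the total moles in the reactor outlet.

For B: n = n₀ − 2ξ → 608 = 848.7 − 2ξ, giving ξ = 120.3 mol.
Outlet amounts (n = n₀ + ν ξ):
  D: 139.3 − 1(120.3) = 18.96
  B: 848.7 − 2(120.3) = 608
  A: 0 + 1(120.3) = 120.3
  C: 0 + 1(120.3) = 120.3
Total out = 18.96 + 608 + 120.3 + 120.3 = 867.7 mol.

868 mol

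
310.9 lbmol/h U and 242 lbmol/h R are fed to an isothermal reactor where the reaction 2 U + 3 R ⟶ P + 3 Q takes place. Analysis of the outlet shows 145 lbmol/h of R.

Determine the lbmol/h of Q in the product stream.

For R: n = n₀ − 3ξ → 145 = 242 − 3ξ, giving ξ = 32.33 lbmol/h.
Outlet amounts (n = n₀ + ν ξ):
  U: 310.9 − 2(32.33) = 246.2
  R: 242 − 3(32.33) = 145
  P: 0 + 1(32.33) = 32.33
  Q: 0 + 3(32.33) = 97

97 lbmol/h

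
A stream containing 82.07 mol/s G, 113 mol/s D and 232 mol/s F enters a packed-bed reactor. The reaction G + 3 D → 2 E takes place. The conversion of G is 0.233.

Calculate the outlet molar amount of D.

G reacted = 0.233 × 82.07 = 19.12 mol/s; ν_G = −1, so ξ = 19.12/1 = 19.12 mol/s.
Outlet amounts (n = n₀ + ν ξ):
  G: 82.07 − 1(19.12) = 62.95
  D: 113 − 3(19.12) = 55.63
  E: 0 + 2(19.12) = 38.24
  F: 232 (inert)

55.6 mol/s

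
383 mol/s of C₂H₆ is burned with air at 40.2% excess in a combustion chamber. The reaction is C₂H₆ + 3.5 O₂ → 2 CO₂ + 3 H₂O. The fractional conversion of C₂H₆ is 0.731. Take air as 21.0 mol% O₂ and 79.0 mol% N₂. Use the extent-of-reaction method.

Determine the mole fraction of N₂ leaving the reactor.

Stoichiometric O₂ = 3.5 × 383 = 1340 mol/s; O₂ fed = 1340 × 1.402 = 1879 mol/s.
N₂ fed = 1879 × 79/21 = 7070 mol/s.
Fuel reacted = 0.731 × 383 → ξ = 280 mol/s.
Outlet (n = n₀ + ν ξ):
  C₂H₆: 383 − 1(280) = 103
  O₂: 1879 − 3.5(280) = 899.5
  N₂: 7070 (inert)
  CO₂: 0 + 2(280) = 559.9
  H₂O: 0 + 3(280) = 839.9
Total out = 9472 mol/s; y_N₂ = 7070 / 9472 = 0.7464.

0.746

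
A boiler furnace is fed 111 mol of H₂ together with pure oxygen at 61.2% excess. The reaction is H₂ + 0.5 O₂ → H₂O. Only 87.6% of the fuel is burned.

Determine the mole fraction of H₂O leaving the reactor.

0.64

Stoichiometric O₂ = 0.5 × 111 = 55.5 mol; O₂ fed = 55.5 × 1.612 = 89.47 mol.
Fuel reacted = 0.876 × 111 → ξ = 97.24 mol.
Outlet (n = n₀ + ν ξ):
  H₂: 111 − 1(97.24) = 13.76
  O₂: 89.47 − 0.5(97.24) = 40.85
  H₂O: 0 + 1(97.24) = 97.24
Total out = 151.8 mol; y_H₂O = 97.24 / 151.8 = 0.6404.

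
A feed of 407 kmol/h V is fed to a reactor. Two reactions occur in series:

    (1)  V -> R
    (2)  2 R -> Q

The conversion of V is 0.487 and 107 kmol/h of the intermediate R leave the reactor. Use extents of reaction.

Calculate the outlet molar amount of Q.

Conversion of V: V consumed = 1ξ₁ = 0.487 × 407 → ξ₁ = 198.2 kmol/h.
R balance: n_R = 0 + 1ξ₁ − 2ξ₂ = 107 → ξ₂ = (1·198.2 − 107)/2 = 45.6 kmol/h.
Outlet amounts (n = n₀ + Σ ν·ξ):
  V: 407 − 1(198.2) = 208.8
  R: 0 + 1(198.2) − 2(45.6) = 107
  Q: 0 + 1(45.6) = 45.6

45.6 kmol/h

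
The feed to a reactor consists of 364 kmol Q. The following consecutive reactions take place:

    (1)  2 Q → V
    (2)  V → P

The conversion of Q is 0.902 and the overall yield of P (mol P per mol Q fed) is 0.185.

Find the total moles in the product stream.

Conversion of Q: Q consumed = 2ξ₁ = 0.902 × 364 → ξ₁ = 164.2 kmol.
Yield of P: 1ξ₂ / 364 = 0.185 → ξ₂ = 67.34 kmol.
Outlet amounts (n = n₀ + Σ ν·ξ):
  Q: 364 − 2(164.2) = 35.67
  V: 0 + 1(164.2) − 1(67.34) = 96.82
  P: 0 + 1(67.34) = 67.34
Total out = 35.67 + 96.82 + 67.34 = 199.8 kmol.

200 kmol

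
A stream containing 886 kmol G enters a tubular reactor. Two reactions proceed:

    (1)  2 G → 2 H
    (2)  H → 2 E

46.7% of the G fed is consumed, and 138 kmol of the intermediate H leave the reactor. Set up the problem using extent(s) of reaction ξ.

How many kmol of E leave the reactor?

552 kmol

Conversion of G: G consumed = 2ξ₁ = 0.467 × 886 → ξ₁ = 206.9 kmol.
H balance: n_H = 0 + 2ξ₁ − 1ξ₂ = 138 → ξ₂ = (2·206.9 − 138)/1 = 275.8 kmol.
Outlet amounts (n = n₀ + Σ ν·ξ):
  G: 886 − 2(206.9) = 472.2
  H: 0 + 2(206.9) − 1(275.8) = 138
  E: 0 + 2(275.8) = 551.5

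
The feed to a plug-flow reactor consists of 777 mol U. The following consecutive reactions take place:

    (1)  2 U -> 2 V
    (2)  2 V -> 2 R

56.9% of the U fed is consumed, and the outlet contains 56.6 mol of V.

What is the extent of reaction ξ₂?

Conversion of U: U consumed = 2ξ₁ = 0.569 × 777 → ξ₁ = 221.1 mol.
V balance: n_V = 0 + 2ξ₁ − 2ξ₂ = 56.6 → ξ₂ = (2·221.1 − 56.6)/2 = 192.8 mol.
Outlet amounts (n = n₀ + Σ ν·ξ):
  U: 777 − 2(221.1) = 334.9
  V: 0 + 2(221.1) − 2(192.8) = 56.6
  R: 0 + 2(192.8) = 385.5

ξ₂ = 193 mol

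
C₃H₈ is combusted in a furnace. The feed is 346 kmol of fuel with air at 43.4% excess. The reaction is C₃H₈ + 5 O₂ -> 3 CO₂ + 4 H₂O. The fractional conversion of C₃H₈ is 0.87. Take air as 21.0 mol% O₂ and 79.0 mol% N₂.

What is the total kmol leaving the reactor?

12500 kmol

Stoichiometric O₂ = 5 × 346 = 1730 kmol; O₂ fed = 1730 × 1.434 = 2481 kmol.
N₂ fed = 2481 × 79/21 = 9333 kmol.
Fuel reacted = 0.87 × 346 → ξ = 301 kmol.
Outlet (n = n₀ + ν ξ):
  C₃H₈: 346 − 1(301) = 44.98
  O₂: 2481 − 5(301) = 975.7
  N₂: 9333 (inert)
  CO₂: 0 + 3(301) = 903.1
  H₂O: 0 + 4(301) = 1204
Total out = 44.98 + 975.7 + 9333 + 903.1 + 1204 = 12460 kmol.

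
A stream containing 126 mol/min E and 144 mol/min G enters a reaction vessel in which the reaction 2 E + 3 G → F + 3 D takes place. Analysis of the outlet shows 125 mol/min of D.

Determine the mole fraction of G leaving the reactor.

For D: n = n₀ + 3ξ → 125 = 0 + 3ξ, giving ξ = 41.67 mol/min.
Outlet amounts (n = n₀ + ν ξ):
  E: 126 − 2(41.67) = 42.67
  G: 144 − 3(41.67) = 19
  F: 0 + 1(41.67) = 41.67
  D: 0 + 3(41.67) = 125
Total out = 228.3 mol/min; y_G = 19 / 228.3 = 0.08321.

0.0832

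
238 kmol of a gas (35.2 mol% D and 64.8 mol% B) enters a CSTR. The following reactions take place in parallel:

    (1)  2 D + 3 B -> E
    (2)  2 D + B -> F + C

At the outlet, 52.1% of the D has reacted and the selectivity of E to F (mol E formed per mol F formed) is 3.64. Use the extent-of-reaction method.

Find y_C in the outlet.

0.0285

Conversion of D: D consumed = 0.521 × 83.78 = 43.65 kmol = 2ξ₁ + 2ξ₂.
Selectivity: 1ξ₁ / (1ξ₂) = 3.64 → ξ₁ = 3.64 ξ₂.
Substitute: (2·3.64 + 2) ξ₂ = 43.65 → ξ₂ = 4.703 kmol, ξ₁ = 17.12 kmol.
Outlet amounts (n = n₀ + Σ ν·ξ):
  D: 83.78 − 2(17.12) − 2(4.703) = 40.13
  B: 154.2 − 3(17.12) − 1(4.703) = 98.16
  E: 0 + 1(17.12) = 17.12
  F: 0 + 1(4.703) = 4.703
  C: 0 + 1(4.703) = 4.703
Total out = 164.8 kmol; y_C = 4.703 / 164.8 = 0.02854.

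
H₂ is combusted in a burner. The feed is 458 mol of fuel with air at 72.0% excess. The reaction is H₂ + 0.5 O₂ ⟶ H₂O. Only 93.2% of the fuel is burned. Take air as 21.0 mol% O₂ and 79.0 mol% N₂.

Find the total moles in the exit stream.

2120 mol

Stoichiometric O₂ = 0.5 × 458 = 229 mol; O₂ fed = 229 × 1.720 = 393.9 mol.
N₂ fed = 393.9 × 79/21 = 1482 mol.
Fuel reacted = 0.932 × 458 → ξ = 426.9 mol.
Outlet (n = n₀ + ν ξ):
  H₂: 458 − 1(426.9) = 31.14
  O₂: 393.9 − 0.5(426.9) = 180.5
  N₂: 1482 (inert)
  H₂O: 0 + 1(426.9) = 426.9
Total out = 31.14 + 180.5 + 1482 + 426.9 = 2120 mol.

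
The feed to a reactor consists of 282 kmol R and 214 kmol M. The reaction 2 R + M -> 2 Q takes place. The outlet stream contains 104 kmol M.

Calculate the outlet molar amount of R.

62 kmol

For M: n = n₀ − 1ξ → 104 = 214 − 1ξ, giving ξ = 110 kmol.
Outlet amounts (n = n₀ + ν ξ):
  R: 282 − 2(110) = 62
  M: 214 − 1(110) = 104
  Q: 0 + 2(110) = 220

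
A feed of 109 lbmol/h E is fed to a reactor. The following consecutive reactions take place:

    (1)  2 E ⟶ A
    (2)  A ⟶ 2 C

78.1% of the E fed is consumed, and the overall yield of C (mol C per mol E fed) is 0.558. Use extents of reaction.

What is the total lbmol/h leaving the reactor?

Conversion of E: E consumed = 2ξ₁ = 0.781 × 109 → ξ₁ = 42.56 lbmol/h.
Yield of C: 2ξ₂ / 109 = 0.558 → ξ₂ = 30.41 lbmol/h.
Outlet amounts (n = n₀ + Σ ν·ξ):
  E: 109 − 2(42.56) = 23.87
  A: 0 + 1(42.56) − 1(30.41) = 12.15
  C: 0 + 2(30.41) = 60.82
Total out = 23.87 + 12.15 + 60.82 = 96.85 lbmol/h.

96.8 lbmol/h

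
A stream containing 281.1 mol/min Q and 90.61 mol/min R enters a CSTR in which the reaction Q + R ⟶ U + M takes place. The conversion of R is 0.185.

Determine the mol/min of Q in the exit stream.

264 mol/min

R reacted = 0.185 × 90.61 = 16.76 mol/min; ν_R = −1, so ξ = 16.76/1 = 16.76 mol/min.
Outlet amounts (n = n₀ + ν ξ):
  Q: 281.1 − 1(16.76) = 264.3
  R: 90.61 − 1(16.76) = 73.85
  U: 0 + 1(16.76) = 16.76
  M: 0 + 1(16.76) = 16.76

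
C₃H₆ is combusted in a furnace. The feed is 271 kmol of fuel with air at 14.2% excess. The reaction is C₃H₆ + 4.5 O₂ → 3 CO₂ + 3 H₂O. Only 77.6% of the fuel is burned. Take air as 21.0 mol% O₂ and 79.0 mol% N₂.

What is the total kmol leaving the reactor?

Stoichiometric O₂ = 4.5 × 271 = 1220 kmol; O₂ fed = 1220 × 1.142 = 1393 kmol.
N₂ fed = 1393 × 79/21 = 5239 kmol.
Fuel reacted = 0.776 × 271 → ξ = 210.3 kmol.
Outlet (n = n₀ + ν ξ):
  C₃H₆: 271 − 1(210.3) = 60.7
  O₂: 1393 − 4.5(210.3) = 446.3
  N₂: 5239 (inert)
  CO₂: 0 + 3(210.3) = 630.9
  H₂O: 0 + 3(210.3) = 630.9
Total out = 60.7 + 446.3 + 5239 + 630.9 + 630.9 = 7008 kmol.

7010 kmol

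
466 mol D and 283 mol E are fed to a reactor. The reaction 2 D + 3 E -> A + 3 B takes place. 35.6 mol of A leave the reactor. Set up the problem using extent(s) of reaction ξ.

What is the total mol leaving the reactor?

713 mol

For A: n = n₀ + 1ξ → 35.6 = 0 + 1ξ, giving ξ = 35.6 mol.
Outlet amounts (n = n₀ + ν ξ):
  D: 466 − 2(35.6) = 394.8
  E: 283 − 3(35.6) = 176.2
  A: 0 + 1(35.6) = 35.6
  B: 0 + 3(35.6) = 106.8
Total out = 394.8 + 176.2 + 35.6 + 106.8 = 713.4 mol.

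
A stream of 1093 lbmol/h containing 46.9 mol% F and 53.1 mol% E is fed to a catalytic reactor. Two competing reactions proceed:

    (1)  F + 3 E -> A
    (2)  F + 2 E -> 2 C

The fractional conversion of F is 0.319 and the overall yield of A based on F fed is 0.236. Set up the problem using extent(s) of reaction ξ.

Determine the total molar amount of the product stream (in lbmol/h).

688 lbmol/h

Yield of A: 1ξ₁ / 512.6 = 0.236 → ξ₁ = 121 lbmol/h.
Conversion of F: 1ξ₁ + 1ξ₂ = 0.319 × 512.6 = 163.5 → ξ₂ = 42.55 lbmol/h.
Outlet amounts (n = n₀ + Σ ν·ξ):
  F: 512.6 − 1(121) − 1(42.55) = 349.1
  E: 580.4 − 3(121) − 2(42.55) = 132.4
  A: 0 + 1(121) = 121
  C: 0 + 2(42.55) = 85.09
Total out = 349.1 + 132.4 + 121 + 85.09 = 687.5 lbmol/h.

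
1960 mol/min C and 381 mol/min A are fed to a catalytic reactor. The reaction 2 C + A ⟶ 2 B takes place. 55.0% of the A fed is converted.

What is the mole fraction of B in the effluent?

0.197

A reacted = 0.55 × 381 = 209.6 mol/min; ν_A = −1, so ξ = 209.6/1 = 209.6 mol/min.
Outlet amounts (n = n₀ + ν ξ):
  C: 1960 − 2(209.6) = 1541
  A: 381 − 1(209.6) = 171.4
  B: 0 + 2(209.6) = 419.1
Total out = 2131 mol/min; y_B = 419.1 / 2131 = 0.1966.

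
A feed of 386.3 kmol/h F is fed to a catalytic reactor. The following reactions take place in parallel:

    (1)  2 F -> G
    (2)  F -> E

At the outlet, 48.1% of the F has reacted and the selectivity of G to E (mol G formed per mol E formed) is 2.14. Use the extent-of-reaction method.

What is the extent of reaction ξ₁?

ξ₁ = 75.3 kmol/h

Conversion of F: F consumed = 0.481 × 386.3 = 185.8 kmol/h = 2ξ₁ + 1ξ₂.
Selectivity: 1ξ₁ / (1ξ₂) = 2.14 → ξ₁ = 2.14 ξ₂.
Substitute: (2·2.14 + 1) ξ₂ = 185.8 → ξ₂ = 35.19 kmol/h, ξ₁ = 75.31 kmol/h.
Outlet amounts (n = n₀ + Σ ν·ξ):
  F: 386.3 − 2(75.31) − 1(35.19) = 200.5
  G: 0 + 1(75.31) = 75.31
  E: 0 + 1(35.19) = 35.19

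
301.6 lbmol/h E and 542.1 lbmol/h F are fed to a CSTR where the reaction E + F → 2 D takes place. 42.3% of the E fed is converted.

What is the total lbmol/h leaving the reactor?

E reacted = 0.423 × 301.6 = 127.6 lbmol/h; ν_E = −1, so ξ = 127.6/1 = 127.6 lbmol/h.
Outlet amounts (n = n₀ + ν ξ):
  E: 301.6 − 1(127.6) = 174
  F: 542.1 − 1(127.6) = 414.5
  D: 0 + 2(127.6) = 255.2
Total out = 174 + 414.5 + 255.2 = 843.7 lbmol/h.

844 lbmol/h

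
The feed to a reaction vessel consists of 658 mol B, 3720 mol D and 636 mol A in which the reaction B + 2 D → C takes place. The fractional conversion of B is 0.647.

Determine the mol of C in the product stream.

426 mol

B reacted = 0.647 × 658 = 425.7 mol; ν_B = −1, so ξ = 425.7/1 = 425.7 mol.
Outlet amounts (n = n₀ + ν ξ):
  B: 658 − 1(425.7) = 232.3
  D: 3720 − 2(425.7) = 2869
  C: 0 + 1(425.7) = 425.7
  A: 636 (inert)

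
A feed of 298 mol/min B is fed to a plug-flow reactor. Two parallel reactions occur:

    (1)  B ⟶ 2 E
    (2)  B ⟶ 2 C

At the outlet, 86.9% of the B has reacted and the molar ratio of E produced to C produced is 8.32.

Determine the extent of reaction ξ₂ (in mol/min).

ξ₂ = 27.8 mol/min

Conversion of B: B consumed = 0.869 × 298 = 259 mol/min = 1ξ₁ + 1ξ₂.
Selectivity: 2ξ₁ / (2ξ₂) = 8.32 → ξ₁ = 8.32 ξ₂.
Substitute: (1·8.32 + 1) ξ₂ = 259 → ξ₂ = 27.79 mol/min, ξ₁ = 231.2 mol/min.
Outlet amounts (n = n₀ + Σ ν·ξ):
  B: 298 − 1(231.2) − 1(27.79) = 39.04
  E: 0 + 2(231.2) = 462.4
  C: 0 + 2(27.79) = 55.57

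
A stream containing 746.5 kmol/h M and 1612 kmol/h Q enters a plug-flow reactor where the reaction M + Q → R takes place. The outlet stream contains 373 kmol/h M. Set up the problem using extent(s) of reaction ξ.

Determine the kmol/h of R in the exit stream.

374 kmol/h

For M: n = n₀ − 1ξ → 373 = 746.5 − 1ξ, giving ξ = 373.5 kmol/h.
Outlet amounts (n = n₀ + ν ξ):
  M: 746.5 − 1(373.5) = 373
  Q: 1612 − 1(373.5) = 1238
  R: 0 + 1(373.5) = 373.5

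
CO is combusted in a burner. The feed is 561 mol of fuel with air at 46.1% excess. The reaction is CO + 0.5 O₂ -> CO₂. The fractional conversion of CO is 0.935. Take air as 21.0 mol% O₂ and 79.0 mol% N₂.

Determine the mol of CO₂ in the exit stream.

525 mol

Stoichiometric O₂ = 0.5 × 561 = 280.5 mol; O₂ fed = 280.5 × 1.461 = 409.8 mol.
N₂ fed = 409.8 × 79/21 = 1542 mol.
Fuel reacted = 0.935 × 561 → ξ = 524.5 mol.
Outlet (n = n₀ + ν ξ):
  CO: 561 − 1(524.5) = 36.46
  O₂: 409.8 − 0.5(524.5) = 147.5
  N₂: 1542 (inert)
  CO₂: 0 + 1(524.5) = 524.5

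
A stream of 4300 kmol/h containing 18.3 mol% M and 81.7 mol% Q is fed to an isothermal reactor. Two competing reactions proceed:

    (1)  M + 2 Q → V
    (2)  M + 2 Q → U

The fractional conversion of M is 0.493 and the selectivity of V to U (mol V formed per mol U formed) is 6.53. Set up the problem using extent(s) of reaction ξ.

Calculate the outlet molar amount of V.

336 kmol/h

Conversion of M: M consumed = 0.493 × 786.9 = 387.9 kmol/h = 1ξ₁ + 1ξ₂.
Selectivity: 1ξ₁ / (1ξ₂) = 6.53 → ξ₁ = 6.53 ξ₂.
Substitute: (1·6.53 + 1) ξ₂ = 387.9 → ξ₂ = 51.52 kmol/h, ξ₁ = 336.4 kmol/h.
Outlet amounts (n = n₀ + Σ ν·ξ):
  M: 786.9 − 1(336.4) − 1(51.52) = 399
  Q: 3513 − 2(336.4) − 2(51.52) = 2737
  V: 0 + 1(336.4) = 336.4
  U: 0 + 1(51.52) = 51.52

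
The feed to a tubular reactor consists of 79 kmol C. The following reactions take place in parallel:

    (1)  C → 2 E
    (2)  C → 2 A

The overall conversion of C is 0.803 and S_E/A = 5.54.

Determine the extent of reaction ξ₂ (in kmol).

ξ₂ = 9.7 kmol

Conversion of C: C consumed = 0.803 × 79 = 63.44 kmol = 1ξ₁ + 1ξ₂.
Selectivity: 2ξ₁ / (2ξ₂) = 5.54 → ξ₁ = 5.54 ξ₂.
Substitute: (1·5.54 + 1) ξ₂ = 63.44 → ξ₂ = 9.7 kmol, ξ₁ = 53.74 kmol.
Outlet amounts (n = n₀ + Σ ν·ξ):
  C: 79 − 1(53.74) − 1(9.7) = 15.56
  E: 0 + 2(53.74) = 107.5
  A: 0 + 2(9.7) = 19.4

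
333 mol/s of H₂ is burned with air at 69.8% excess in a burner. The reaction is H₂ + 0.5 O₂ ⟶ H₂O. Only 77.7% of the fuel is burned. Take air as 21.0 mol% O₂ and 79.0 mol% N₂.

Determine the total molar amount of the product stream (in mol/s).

1550 mol/s

Stoichiometric O₂ = 0.5 × 333 = 166.5 mol/s; O₂ fed = 166.5 × 1.698 = 282.7 mol/s.
N₂ fed = 282.7 × 79/21 = 1064 mol/s.
Fuel reacted = 0.777 × 333 → ξ = 258.7 mol/s.
Outlet (n = n₀ + ν ξ):
  H₂: 333 − 1(258.7) = 74.26
  O₂: 282.7 − 0.5(258.7) = 153.3
  N₂: 1064 (inert)
  H₂O: 0 + 1(258.7) = 258.7
Total out = 74.26 + 153.3 + 1064 + 258.7 = 1550 mol/s.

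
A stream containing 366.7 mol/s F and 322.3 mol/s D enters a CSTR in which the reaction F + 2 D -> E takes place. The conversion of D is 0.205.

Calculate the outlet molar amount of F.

334 mol/s

D reacted = 0.205 × 322.3 = 66.07 mol/s; ν_D = −2, so ξ = 66.07/2 = 33.04 mol/s.
Outlet amounts (n = n₀ + ν ξ):
  F: 366.7 − 1(33.04) = 333.7
  D: 322.3 − 2(33.04) = 256.2
  E: 0 + 1(33.04) = 33.04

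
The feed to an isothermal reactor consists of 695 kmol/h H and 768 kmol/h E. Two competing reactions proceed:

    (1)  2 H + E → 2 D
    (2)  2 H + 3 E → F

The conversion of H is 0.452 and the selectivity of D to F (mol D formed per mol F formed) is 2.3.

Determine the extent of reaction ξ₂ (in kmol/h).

ξ₂ = 73.1 kmol/h

Conversion of H: H consumed = 0.452 × 695 = 314.1 kmol/h = 2ξ₁ + 2ξ₂.
Selectivity: 2ξ₁ / (1ξ₂) = 2.3 → ξ₁ = 1.15 ξ₂.
Substitute: (2·1.15 + 2) ξ₂ = 314.1 → ξ₂ = 73.06 kmol/h, ξ₁ = 84.01 kmol/h.
Outlet amounts (n = n₀ + Σ ν·ξ):
  H: 695 − 2(84.01) − 2(73.06) = 380.9
  E: 768 − 1(84.01) − 3(73.06) = 464.8
  D: 0 + 2(84.01) = 168
  F: 0 + 1(73.06) = 73.06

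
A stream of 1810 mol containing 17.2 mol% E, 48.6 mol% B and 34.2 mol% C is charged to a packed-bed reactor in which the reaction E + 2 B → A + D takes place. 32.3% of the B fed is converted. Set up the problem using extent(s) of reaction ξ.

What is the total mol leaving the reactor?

1670 mol

B reacted = 0.323 × 879.7 = 284.1 mol; ν_B = −2, so ξ = 284.1/2 = 142.1 mol.
Outlet amounts (n = n₀ + ν ξ):
  E: 311.3 − 1(142.1) = 169.3
  B: 879.7 − 2(142.1) = 595.5
  A: 0 + 1(142.1) = 142.1
  D: 0 + 1(142.1) = 142.1
  C: 619 (inert)
Total out = 169.3 + 595.5 + 142.1 + 142.1 + 619 = 1668 mol.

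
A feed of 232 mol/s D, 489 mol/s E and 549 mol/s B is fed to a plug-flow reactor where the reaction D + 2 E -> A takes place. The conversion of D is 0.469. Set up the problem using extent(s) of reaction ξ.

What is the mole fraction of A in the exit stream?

D reacted = 0.469 × 232 = 108.8 mol/s; ν_D = −1, so ξ = 108.8/1 = 108.8 mol/s.
Outlet amounts (n = n₀ + ν ξ):
  D: 232 − 1(108.8) = 123.2
  E: 489 − 2(108.8) = 271.4
  A: 0 + 1(108.8) = 108.8
  B: 549 (inert)
Total out = 1052 mol/s; y_A = 108.8 / 1052 = 0.1034.

0.103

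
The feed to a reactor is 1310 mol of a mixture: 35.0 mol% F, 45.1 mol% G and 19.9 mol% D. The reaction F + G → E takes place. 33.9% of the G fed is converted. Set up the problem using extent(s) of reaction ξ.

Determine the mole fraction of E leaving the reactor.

0.18

G reacted = 0.339 × 590.8 = 200.3 mol; ν_G = −1, so ξ = 200.3/1 = 200.3 mol.
Outlet amounts (n = n₀ + ν ξ):
  F: 458.5 − 1(200.3) = 258.2
  G: 590.8 − 1(200.3) = 390.5
  E: 0 + 1(200.3) = 200.3
  D: 260.7 (inert)
Total out = 1110 mol; y_E = 200.3 / 1110 = 0.1805.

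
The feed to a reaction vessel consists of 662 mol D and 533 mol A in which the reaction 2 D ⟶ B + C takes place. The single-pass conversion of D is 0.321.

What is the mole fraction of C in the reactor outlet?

0.0889

D reacted = 0.321 × 662 = 212.5 mol; ν_D = −2, so ξ = 212.5/2 = 106.3 mol.
Outlet amounts (n = n₀ + ν ξ):
  D: 662 − 2(106.3) = 449.5
  B: 0 + 1(106.3) = 106.3
  C: 0 + 1(106.3) = 106.3
  A: 533 (inert)
Total out = 1195 mol; y_C = 106.3 / 1195 = 0.08891.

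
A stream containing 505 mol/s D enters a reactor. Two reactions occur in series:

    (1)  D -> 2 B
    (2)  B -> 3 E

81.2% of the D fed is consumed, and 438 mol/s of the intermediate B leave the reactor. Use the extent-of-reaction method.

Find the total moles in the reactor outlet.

1680 mol/s

Conversion of D: D consumed = 1ξ₁ = 0.812 × 505 → ξ₁ = 410.1 mol/s.
B balance: n_B = 0 + 2ξ₁ − 1ξ₂ = 438 → ξ₂ = (2·410.1 − 438)/1 = 382.1 mol/s.
Outlet amounts (n = n₀ + Σ ν·ξ):
  D: 505 − 1(410.1) = 94.94
  B: 0 + 2(410.1) − 1(382.1) = 438
  E: 0 + 3(382.1) = 1146
Total out = 94.94 + 438 + 1146 = 1679 mol/s.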